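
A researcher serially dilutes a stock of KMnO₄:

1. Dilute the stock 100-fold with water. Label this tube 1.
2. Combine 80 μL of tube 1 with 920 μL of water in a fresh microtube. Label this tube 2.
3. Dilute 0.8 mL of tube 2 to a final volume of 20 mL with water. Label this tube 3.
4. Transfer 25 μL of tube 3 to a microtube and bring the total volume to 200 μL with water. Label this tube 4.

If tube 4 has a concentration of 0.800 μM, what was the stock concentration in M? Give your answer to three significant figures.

0.200 M

Step 1: 100-fold → factor 100
Step 2: 80 μL + 920 μL = 1000 μL total → factor 1000/80 = 12.5
Step 3: 0.8 mL brought to 20 mL → factor 20/0.8 = 25
Step 4: 25 μL brought to 200 μL → factor 200/25 = 8
Overall dilution factor = 100 × 12.5 × 25 × 8 = 2.5 × 10^5
Stock = 0.800 μM × 2.5 × 10^5 = 2.000 × 10^5 μM = 0.200 M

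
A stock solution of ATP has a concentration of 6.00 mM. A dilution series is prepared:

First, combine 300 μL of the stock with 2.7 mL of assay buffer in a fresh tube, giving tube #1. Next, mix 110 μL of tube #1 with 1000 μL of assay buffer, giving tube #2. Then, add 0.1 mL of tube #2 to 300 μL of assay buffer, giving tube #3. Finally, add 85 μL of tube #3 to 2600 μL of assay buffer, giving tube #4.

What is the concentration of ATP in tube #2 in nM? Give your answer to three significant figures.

Step 1: 300 μL + 2.7 mL = 3000 μL total → factor 3000/300 = 10
Step 2: 110 μL + 1000 μL = 1110 μL total → factor 1110/110 = 10.091
Dilution factor through tube #2 = 10 × 10.091 = 100.91
[tube #2] = 6.00 mM / 100.91 = 0.05946 mM = 5.95 × 10^4 nM

5.95 × 10^4 nM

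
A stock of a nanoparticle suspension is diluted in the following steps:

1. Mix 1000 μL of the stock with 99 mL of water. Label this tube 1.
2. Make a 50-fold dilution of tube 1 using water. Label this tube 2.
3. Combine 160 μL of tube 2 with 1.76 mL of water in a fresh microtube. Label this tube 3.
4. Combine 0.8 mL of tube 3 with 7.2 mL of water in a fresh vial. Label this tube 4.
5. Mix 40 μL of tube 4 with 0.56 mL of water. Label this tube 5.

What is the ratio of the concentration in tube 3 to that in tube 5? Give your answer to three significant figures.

Step 1: 1000 μL + 99 mL = 1 × 10^5 μL total → factor 1 × 10^5/1000 = 100
Step 2: 50-fold → factor 50
Step 3: 160 μL + 1.76 mL = 1920 μL total → factor 1920/160 = 12
Step 4: 0.8 mL + 7.2 mL = 8 mL total → factor 8/0.8 = 10
Step 5: 40 μL + 0.56 mL = 600 μL total → factor 600/40 = 15
Dilution factor to tube 3 = 60000; to tube 5 = 9 × 10^6
[tube 3]/[tube 5] = (factor to tube 5)/(factor to tube 3) = 9 × 10^6/60000 = 150

150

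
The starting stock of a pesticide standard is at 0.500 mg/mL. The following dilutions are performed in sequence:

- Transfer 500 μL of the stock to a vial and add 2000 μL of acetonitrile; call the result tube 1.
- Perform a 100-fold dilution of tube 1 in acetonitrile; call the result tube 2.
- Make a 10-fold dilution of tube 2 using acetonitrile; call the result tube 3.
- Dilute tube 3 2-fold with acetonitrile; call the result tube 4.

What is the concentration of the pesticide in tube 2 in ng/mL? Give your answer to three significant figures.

1.00 × 10^3 ng/mL

Step 1: 500 μL + 2000 μL = 2500 μL total → factor 2500/500 = 5
Step 2: 100-fold → factor 100
Dilution factor through tube 2 = 5 × 100 = 500
[tube 2] = 0.500 mg/mL / 500 = 0.001000 mg/mL = 1.00 × 10^3 ng/mL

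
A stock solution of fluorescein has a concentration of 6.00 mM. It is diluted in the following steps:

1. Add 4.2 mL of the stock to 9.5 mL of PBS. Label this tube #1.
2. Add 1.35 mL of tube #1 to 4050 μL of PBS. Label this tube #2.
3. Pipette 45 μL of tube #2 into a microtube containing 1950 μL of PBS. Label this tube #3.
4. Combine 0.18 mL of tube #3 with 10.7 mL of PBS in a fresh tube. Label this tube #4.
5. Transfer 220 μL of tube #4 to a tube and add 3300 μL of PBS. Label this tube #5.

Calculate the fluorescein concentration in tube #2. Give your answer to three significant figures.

Step 1: 4.2 mL + 9.5 mL = 13.7 mL total → factor 13.7/4.2 = 3.2619
Step 2: 1.35 mL + 4050 μL = 5.4 mL total → factor 5.4/1.35 = 4
Dilution factor through tube #2 = 3.2619 × 4 = 13.048
[tube #2] = 6.00 mM / 13.048 = 0.460 mM

0.460 mM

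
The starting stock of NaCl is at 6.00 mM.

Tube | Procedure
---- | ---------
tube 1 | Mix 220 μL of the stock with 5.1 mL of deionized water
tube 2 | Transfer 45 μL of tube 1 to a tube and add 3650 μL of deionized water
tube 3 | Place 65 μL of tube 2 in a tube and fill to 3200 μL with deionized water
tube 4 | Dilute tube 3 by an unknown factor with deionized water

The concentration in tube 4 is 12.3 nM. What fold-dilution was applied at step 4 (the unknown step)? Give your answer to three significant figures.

4.99-fold

Step 1: 220 μL + 5.1 mL = 5320 μL total → factor 5320/220 = 24.182
Step 2: 45 μL + 3650 μL = 3695 μL total → factor 3695/45 = 82.111
Step 3: 65 μL brought to 3200 μL → factor 3200/65 = 49.231
Step 4: unknown factor x
Product of known-step factors = 97752
Overall factor = 6.00 mM / (12.3 nM) = 4.878 × 10^5
x = 4.878 × 10^5 / 97752 = 4.99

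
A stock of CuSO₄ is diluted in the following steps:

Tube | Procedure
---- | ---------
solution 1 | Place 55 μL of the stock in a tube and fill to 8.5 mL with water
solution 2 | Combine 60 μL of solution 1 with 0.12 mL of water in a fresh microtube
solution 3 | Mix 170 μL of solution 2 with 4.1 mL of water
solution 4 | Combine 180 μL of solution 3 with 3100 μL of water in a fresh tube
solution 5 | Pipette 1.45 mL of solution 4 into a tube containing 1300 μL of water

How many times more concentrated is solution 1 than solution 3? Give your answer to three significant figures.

75.4

Step 1: 55 μL brought to 8.5 mL → factor 8500/55 = 154.55
Step 2: 60 μL + 0.12 mL = 180 μL total → factor 180/60 = 3
Step 3: 170 μL + 4.1 mL = 4270 μL total → factor 4270/170 = 25.118
Dilution factor to solution 1 = 154.55; to solution 3 = 11645
[solution 1]/[solution 3] = (factor to solution 3)/(factor to solution 1) = 11645/154.55 = 75.4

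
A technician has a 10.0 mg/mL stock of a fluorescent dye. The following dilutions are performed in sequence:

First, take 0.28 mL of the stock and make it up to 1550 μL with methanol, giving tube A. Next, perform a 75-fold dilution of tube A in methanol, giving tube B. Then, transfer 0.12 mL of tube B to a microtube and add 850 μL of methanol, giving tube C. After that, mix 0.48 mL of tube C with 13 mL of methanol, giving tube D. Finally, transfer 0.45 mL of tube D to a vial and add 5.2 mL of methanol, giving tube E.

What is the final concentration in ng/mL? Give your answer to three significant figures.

Step 1: 0.28 mL brought to 1550 μL → factor 1.55/0.28 = 5.5357
Step 2: 75-fold → factor 75
Step 3: 0.12 mL + 850 μL = 0.97 mL total → factor 0.97/0.12 = 8.0833
Step 4: 0.48 mL + 13 mL = 13.48 mL total → factor 13.48/0.48 = 28.083
Step 5: 0.45 mL + 5.2 mL = 5.65 mL total → factor 5.65/0.45 = 12.556
Overall dilution factor = 5.5357 × 75 × 8.0833 × 28.083 × 12.556 = 1.1833 × 10^6
Final = 10.0 mg/mL / 1.1833 × 10^6 = 8.451 × 10^-6 mg/mL = 8.45 ng/mL

8.45 ng/mL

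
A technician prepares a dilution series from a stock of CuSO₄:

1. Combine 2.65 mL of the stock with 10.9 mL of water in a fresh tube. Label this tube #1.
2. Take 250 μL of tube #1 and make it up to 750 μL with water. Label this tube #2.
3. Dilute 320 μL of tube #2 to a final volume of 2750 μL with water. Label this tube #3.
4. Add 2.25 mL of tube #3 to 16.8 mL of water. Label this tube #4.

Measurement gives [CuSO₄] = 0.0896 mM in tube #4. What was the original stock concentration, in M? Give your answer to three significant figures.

0.100 M

Step 1: 2.65 mL + 10.9 mL = 13.55 mL total → factor 13.55/2.65 = 5.1132
Step 2: 250 μL brought to 750 μL → factor 750/250 = 3
Step 3: 320 μL brought to 2750 μL → factor 2750/320 = 8.5938
Step 4: 2.25 mL + 16.8 mL = 19.05 mL total → factor 19.05/2.25 = 8.4667
Overall dilution factor = 5.1132 × 3 × 8.5938 × 8.4667 = 1116.1
Stock = 0.0896 mM × 1116.1 = 100.0 mM = 0.100 M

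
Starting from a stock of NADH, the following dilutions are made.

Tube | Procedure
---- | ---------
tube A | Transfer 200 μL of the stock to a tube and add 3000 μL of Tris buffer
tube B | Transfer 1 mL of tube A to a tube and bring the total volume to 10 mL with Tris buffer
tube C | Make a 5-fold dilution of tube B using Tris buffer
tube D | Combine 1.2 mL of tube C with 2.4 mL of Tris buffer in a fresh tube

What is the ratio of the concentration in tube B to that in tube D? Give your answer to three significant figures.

15.0

Step 1: 200 μL + 3000 μL = 3200 μL total → factor 3200/200 = 16
Step 2: 1 mL brought to 10 mL → factor 10/1 = 10
Step 3: 5-fold → factor 5
Step 4: 1.2 mL + 2.4 mL = 3.6 mL total → factor 3.6/1.2 = 3
Dilution factor to tube B = 160; to tube D = 2400
[tube B]/[tube D] = (factor to tube D)/(factor to tube B) = 2400/160 = 15.0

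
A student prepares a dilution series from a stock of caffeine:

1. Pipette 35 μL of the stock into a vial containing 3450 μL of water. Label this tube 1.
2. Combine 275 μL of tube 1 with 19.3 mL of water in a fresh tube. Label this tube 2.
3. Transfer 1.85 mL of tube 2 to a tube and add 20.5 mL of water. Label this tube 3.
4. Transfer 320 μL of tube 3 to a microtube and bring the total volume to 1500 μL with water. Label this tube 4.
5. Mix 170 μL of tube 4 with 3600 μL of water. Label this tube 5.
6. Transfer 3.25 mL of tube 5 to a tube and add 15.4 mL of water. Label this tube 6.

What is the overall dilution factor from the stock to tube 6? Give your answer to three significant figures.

Step 1: 35 μL + 3450 μL = 3485 μL total → factor 3485/35 = 99.571
Step 2: 275 μL + 19.3 mL = 19575 μL total → factor 19575/275 = 71.182
Step 3: 1.85 mL + 20.5 mL = 22.35 mL total → factor 22.35/1.85 = 12.081
Step 4: 320 μL brought to 1500 μL → factor 1500/320 = 4.6875
Step 5: 170 μL + 3600 μL = 3770 μL total → factor 3770/170 = 22.176
Step 6: 3.25 mL + 15.4 mL = 18.65 mL total → factor 18.65/3.25 = 5.7385
Overall dilution factor = 99.571 × 71.182 × 12.081 × 4.6875 × 22.176 × 5.7385 = 5.1079 × 10^7

5.11 × 10^7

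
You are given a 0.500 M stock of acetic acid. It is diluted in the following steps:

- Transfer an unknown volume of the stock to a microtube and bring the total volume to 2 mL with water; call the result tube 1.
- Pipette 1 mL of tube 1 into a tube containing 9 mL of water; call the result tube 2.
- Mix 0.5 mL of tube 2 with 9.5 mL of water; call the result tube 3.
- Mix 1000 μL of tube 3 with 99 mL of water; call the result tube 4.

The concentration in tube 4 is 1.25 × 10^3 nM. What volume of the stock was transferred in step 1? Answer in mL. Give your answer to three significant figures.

Step 1: v brought to 2 mL → factor = 2 mL/v
Step 2: 1 mL + 9 mL = 10 mL total → factor 10/1 = 10
Step 3: 0.5 mL + 9.5 mL = 10 mL total → factor 10/0.5 = 20
Step 4: 1000 μL + 99 mL = 1 × 10^5 μL total → factor 1 × 10^5/1000 = 100
Product of known-step factors = 20000
Overall factor = 0.500 M / (1.25 × 10^3 nM) = 4 × 10^5
Step-1 factor = 4 × 10^5 / 20000 = 20
v = 2 mL / 20 = 0.100 mL

0.100 mL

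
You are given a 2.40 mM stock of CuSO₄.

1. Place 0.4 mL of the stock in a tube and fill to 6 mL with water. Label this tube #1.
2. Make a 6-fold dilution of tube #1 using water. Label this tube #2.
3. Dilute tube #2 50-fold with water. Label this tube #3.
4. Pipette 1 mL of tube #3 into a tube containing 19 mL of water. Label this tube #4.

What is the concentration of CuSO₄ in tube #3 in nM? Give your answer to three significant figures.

533 nM

Step 1: 0.4 mL brought to 6 mL → factor 6/0.4 = 15
Step 2: 6-fold → factor 6
Step 3: 50-fold → factor 50
Dilution factor through tube #3 = 15 × 6 × 50 = 4500
[tube #3] = 2.40 mM / 4500 = 0.0005333 mM = 533 nM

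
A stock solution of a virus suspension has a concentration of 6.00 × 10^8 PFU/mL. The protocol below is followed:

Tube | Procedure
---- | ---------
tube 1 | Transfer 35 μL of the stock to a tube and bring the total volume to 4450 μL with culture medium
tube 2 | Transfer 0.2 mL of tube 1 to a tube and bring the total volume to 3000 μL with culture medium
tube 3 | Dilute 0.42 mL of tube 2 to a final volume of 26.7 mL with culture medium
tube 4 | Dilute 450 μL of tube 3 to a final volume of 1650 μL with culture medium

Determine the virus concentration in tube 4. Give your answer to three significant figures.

Step 1: 35 μL brought to 4450 μL → factor 4450/35 = 127.14
Step 2: 0.2 mL brought to 3000 μL → factor 3/0.2 = 15
Step 3: 0.42 mL brought to 26.7 mL → factor 26.7/0.42 = 63.571
Step 4: 450 μL brought to 1650 μL → factor 1650/450 = 3.6667
Overall dilution factor = 127.14 × 15 × 63.571 × 3.6667 = 4.4455 × 10^5
Final = 6.00 × 10^8 PFU/mL / 4.4455 × 10^5 = 1.35 × 10^3 PFU/mL

1.35 × 10^3 PFU/mL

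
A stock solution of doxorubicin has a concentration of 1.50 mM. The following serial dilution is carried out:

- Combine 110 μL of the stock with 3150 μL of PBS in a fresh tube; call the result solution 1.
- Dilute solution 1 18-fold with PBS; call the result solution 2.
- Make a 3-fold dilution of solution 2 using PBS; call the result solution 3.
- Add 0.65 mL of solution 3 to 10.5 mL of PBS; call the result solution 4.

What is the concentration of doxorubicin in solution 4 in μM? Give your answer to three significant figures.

0.0546 μM

Step 1: 110 μL + 3150 μL = 3260 μL total → factor 3260/110 = 29.636
Step 2: 18-fold → factor 18
Step 3: 3-fold → factor 3
Step 4: 0.65 mL + 10.5 mL = 11.15 mL total → factor 11.15/0.65 = 17.154
Overall dilution factor = 29.636 × 18 × 3 × 17.154 = 27452
Final = 1.50 mM / 27452 = 5.464 × 10^-5 mM = 0.0546 μM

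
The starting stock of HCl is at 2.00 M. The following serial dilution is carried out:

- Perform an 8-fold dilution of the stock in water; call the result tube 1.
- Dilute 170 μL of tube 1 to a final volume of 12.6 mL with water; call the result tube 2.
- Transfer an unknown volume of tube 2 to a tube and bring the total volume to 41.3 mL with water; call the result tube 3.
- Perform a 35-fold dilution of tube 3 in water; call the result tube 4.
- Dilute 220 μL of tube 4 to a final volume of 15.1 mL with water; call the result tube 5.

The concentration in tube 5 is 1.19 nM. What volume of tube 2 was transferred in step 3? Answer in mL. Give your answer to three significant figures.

Step 1: 8-fold → factor 8
Step 2: 170 μL brought to 12.6 mL → factor 12600/170 = 74.118
Step 3: v brought to 41.3 mL → factor = 41.3 mL/v
Step 4: 35-fold → factor 35
Step 5: 220 μL brought to 15.1 mL → factor 15100/220 = 68.636
Product of known-step factors = 1.4244 × 10^6
Overall factor = 2.00 M / (1.19 nM) = 1.6807 × 10^9
Step-3 factor = 1.6807 × 10^9 / 1.4244 × 10^6 = 1179.9
v = 41.3 mL / 1179.9 = 0.0350 mL

0.0350 mL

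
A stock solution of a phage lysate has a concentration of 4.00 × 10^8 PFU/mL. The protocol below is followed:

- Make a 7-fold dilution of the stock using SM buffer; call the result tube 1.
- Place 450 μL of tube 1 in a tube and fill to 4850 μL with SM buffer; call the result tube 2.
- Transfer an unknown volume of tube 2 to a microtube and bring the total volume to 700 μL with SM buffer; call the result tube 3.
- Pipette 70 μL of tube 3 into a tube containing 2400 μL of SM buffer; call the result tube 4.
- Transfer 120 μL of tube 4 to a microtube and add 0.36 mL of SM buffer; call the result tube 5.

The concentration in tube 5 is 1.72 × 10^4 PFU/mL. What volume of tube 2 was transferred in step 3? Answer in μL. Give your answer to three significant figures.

321 μL

Step 1: 7-fold → factor 7
Step 2: 450 μL brought to 4850 μL → factor 4850/450 = 10.778
Step 3: v brought to 700 μL → factor = 700 μL/v
Step 4: 70 μL + 2400 μL = 2470 μL total → factor 2470/70 = 35.286
Step 5: 120 μL + 0.36 mL = 480 μL total → factor 480/120 = 4
Product of known-step factors = 10648
Overall factor = 4.00 × 10^8 PFU/mL / (1.72 × 10^4 PFU/mL) = 23256
Step-3 factor = 23256 / 10648 = 2.184
v = 700 μL / 2.184 = 321 μL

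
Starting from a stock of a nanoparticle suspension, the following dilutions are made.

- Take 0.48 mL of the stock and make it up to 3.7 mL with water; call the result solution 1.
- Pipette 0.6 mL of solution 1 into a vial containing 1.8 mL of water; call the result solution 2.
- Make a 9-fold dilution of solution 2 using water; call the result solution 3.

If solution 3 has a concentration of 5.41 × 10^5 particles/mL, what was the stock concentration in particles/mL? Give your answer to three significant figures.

Step 1: 0.48 mL brought to 3.7 mL → factor 3.7/0.48 = 7.7083
Step 2: 0.6 mL + 1.8 mL = 2.4 mL total → factor 2.4/0.6 = 4
Step 3: 9-fold → factor 9
Overall dilution factor = 7.7083 × 4 × 9 = 277.5
Stock = 5.41 × 10^5 particles/mL × 277.5 = 1.50 × 10^8 particles/mL

1.50 × 10^8 particles/mL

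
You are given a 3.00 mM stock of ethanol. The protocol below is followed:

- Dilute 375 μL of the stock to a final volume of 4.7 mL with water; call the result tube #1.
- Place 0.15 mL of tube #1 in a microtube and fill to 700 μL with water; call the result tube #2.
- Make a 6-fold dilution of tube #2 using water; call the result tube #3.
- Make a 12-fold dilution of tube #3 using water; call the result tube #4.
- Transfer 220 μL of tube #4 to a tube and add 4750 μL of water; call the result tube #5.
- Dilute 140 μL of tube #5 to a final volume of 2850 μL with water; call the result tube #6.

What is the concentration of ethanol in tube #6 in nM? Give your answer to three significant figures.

1.55 nM

Step 1: 375 μL brought to 4.7 mL → factor 4700/375 = 12.533
Step 2: 0.15 mL brought to 700 μL → factor 0.7/0.15 = 4.6667
Step 3: 6-fold → factor 6
Step 4: 12-fold → factor 12
Step 5: 220 μL + 4750 μL = 4970 μL total → factor 4970/220 = 22.591
Step 6: 140 μL brought to 2850 μL → factor 2850/140 = 20.357
Dilution factor through tube #6 = 12.533 × 4.6667 × 6 × 12 × 22.591 × 20.357 = 1.9367 × 10^6
[tube #6] = 3.00 mM / 1.9367 × 10^6 = 1.549 × 10^-6 mM = 1.55 nM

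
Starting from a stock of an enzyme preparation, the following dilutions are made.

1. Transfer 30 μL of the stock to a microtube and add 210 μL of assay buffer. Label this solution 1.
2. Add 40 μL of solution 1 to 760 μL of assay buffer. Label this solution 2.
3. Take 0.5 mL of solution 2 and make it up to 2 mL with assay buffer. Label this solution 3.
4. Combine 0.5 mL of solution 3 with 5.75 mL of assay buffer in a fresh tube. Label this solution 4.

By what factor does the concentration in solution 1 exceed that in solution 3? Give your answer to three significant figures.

Step 1: 30 μL + 210 μL = 240 μL total → factor 240/30 = 8
Step 2: 40 μL + 760 μL = 800 μL total → factor 800/40 = 20
Step 3: 0.5 mL brought to 2 mL → factor 2/0.5 = 4
Dilution factor to solution 1 = 8; to solution 3 = 640
[solution 1]/[solution 3] = (factor to solution 3)/(factor to solution 1) = 640/8 = 80.0

80.0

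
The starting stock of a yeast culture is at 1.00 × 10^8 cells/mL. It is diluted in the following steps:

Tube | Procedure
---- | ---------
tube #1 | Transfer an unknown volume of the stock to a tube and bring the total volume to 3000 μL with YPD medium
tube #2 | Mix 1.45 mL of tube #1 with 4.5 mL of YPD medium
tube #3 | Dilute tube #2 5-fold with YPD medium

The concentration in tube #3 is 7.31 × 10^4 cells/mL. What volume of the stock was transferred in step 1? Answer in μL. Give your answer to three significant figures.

Step 1: v brought to 3000 μL → factor = 3000 μL/v
Step 2: 1.45 mL + 4.5 mL = 5.95 mL total → factor 5.95/1.45 = 4.1034
Step 3: 5-fold → factor 5
Product of known-step factors = 20.517
Overall factor = 1.00 × 10^8 cells/mL / (7.31 × 10^4 cells/mL) = 1368
Step-1 factor = 1368 / 20.517 = 66.675
v = 3000 μL / 66.675 = 45.0 μL

45.0 μL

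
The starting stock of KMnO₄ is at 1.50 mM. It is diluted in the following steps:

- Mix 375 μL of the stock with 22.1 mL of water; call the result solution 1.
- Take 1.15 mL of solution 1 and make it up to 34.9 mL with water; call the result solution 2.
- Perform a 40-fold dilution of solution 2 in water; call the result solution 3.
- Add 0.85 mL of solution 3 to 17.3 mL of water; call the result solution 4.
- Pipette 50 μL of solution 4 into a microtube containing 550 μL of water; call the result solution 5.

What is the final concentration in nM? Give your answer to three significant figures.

0.0805 nM

Step 1: 375 μL + 22.1 mL = 22475 μL total → factor 22475/375 = 59.933
Step 2: 1.15 mL brought to 34.9 mL → factor 34.9/1.15 = 30.348
Step 3: 40-fold → factor 40
Step 4: 0.85 mL + 17.3 mL = 18.15 mL total → factor 18.15/0.85 = 21.353
Step 5: 50 μL + 550 μL = 600 μL total → factor 600/50 = 12
Overall dilution factor = 59.933 × 30.348 × 40 × 21.353 × 12 = 1.8642 × 10^7
Final = 1.50 mM / 1.8642 × 10^7 = 8.046 × 10^-8 mM = 0.0805 nM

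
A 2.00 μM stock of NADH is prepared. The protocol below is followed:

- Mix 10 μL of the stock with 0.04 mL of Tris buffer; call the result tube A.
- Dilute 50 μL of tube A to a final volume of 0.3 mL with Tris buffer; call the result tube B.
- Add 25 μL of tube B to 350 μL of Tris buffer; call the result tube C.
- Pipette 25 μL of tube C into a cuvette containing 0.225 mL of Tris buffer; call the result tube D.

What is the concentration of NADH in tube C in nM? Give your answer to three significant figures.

Step 1: 10 μL + 0.04 mL = 50 μL total → factor 50/10 = 5
Step 2: 50 μL brought to 0.3 mL → factor 300/50 = 6
Step 3: 25 μL + 350 μL = 375 μL total → factor 375/25 = 15
Dilution factor through tube C = 5 × 6 × 15 = 450
[tube C] = 2.00 μM / 450 = 0.004444 μM = 4.44 nM

4.44 nM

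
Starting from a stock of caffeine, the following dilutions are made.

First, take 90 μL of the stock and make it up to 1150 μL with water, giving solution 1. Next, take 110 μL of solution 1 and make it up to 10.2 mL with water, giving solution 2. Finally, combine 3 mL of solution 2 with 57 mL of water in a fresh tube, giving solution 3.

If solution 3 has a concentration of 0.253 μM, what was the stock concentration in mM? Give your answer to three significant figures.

6.00 mM

Step 1: 90 μL brought to 1150 μL → factor 1150/90 = 12.778
Step 2: 110 μL brought to 10.2 mL → factor 10200/110 = 92.727
Step 3: 3 mL + 57 mL = 60 mL total → factor 60/3 = 20
Overall dilution factor = 12.778 × 92.727 × 20 = 23697
Stock = 0.253 μM × 23697 = 5995 μM = 6.00 mM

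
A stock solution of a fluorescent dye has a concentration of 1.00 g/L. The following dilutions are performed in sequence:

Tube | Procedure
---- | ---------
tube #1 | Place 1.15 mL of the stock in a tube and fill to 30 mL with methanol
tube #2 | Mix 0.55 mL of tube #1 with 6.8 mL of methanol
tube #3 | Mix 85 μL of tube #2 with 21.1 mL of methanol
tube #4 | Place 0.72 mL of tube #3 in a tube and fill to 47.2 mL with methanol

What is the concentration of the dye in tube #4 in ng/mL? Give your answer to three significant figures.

Step 1: 1.15 mL brought to 30 mL → factor 30/1.15 = 26.087
Step 2: 0.55 mL + 6.8 mL = 7.35 mL total → factor 7.35/0.55 = 13.364
Step 3: 85 μL + 21.1 mL = 21185 μL total → factor 21185/85 = 249.24
Step 4: 0.72 mL brought to 47.2 mL → factor 47.2/0.72 = 65.556
Overall dilution factor = 26.087 × 13.364 × 249.24 × 65.556 = 5.696 × 10^6
Final = 1.00 g/L / 5.696 × 10^6 = 1.756 × 10^-7 g/L = 0.176 ng/mL

0.176 ng/mL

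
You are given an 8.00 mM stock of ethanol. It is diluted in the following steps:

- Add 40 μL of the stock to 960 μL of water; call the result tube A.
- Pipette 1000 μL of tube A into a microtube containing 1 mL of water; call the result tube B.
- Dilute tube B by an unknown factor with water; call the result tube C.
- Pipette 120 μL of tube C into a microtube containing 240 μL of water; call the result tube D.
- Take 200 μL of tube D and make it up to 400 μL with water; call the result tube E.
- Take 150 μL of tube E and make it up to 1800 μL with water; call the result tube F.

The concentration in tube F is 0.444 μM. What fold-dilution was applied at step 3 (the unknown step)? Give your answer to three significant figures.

Step 1: 40 μL + 960 μL = 1000 μL total → factor 1000/40 = 25
Step 2: 1000 μL + 1 mL = 2000 μL total → factor 2000/1000 = 2
Step 3: unknown factor x
Step 4: 120 μL + 240 μL = 360 μL total → factor 360/120 = 3
Step 5: 200 μL brought to 400 μL → factor 400/200 = 2
Step 6: 150 μL brought to 1800 μL → factor 1800/150 = 12
Product of known-step factors = 3600
Overall factor = 8.00 mM / (0.444 μM) = 18018
x = 18018 / 3600 = 5.01

5.01-fold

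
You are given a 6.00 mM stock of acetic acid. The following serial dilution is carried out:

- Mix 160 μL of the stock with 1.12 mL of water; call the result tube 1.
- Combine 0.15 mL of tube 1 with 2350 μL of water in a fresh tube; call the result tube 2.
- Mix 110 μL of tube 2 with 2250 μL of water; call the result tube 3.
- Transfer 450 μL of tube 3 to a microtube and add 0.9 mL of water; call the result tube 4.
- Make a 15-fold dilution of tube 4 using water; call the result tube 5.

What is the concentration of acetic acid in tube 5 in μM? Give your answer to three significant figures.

Step 1: 160 μL + 1.12 mL = 1280 μL total → factor 1280/160 = 8
Step 2: 0.15 mL + 2350 μL = 2.5 mL total → factor 2.5/0.15 = 16.667
Step 3: 110 μL + 2250 μL = 2360 μL total → factor 2360/110 = 21.455
Step 4: 450 μL + 0.9 mL = 1350 μL total → factor 1350/450 = 3
Step 5: 15-fold → factor 15
Overall dilution factor = 8 × 16.667 × 21.455 × 3 × 15 = 1.2873 × 10^5
Final = 6.00 mM / 1.2873 × 10^5 = 4.661 × 10^-5 mM = 0.0466 μM

0.0466 μM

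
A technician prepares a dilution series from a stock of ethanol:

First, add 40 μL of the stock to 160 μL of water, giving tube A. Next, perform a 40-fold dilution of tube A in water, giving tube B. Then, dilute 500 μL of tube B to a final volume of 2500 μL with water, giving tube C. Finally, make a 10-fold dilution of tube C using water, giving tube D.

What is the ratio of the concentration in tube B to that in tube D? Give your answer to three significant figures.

Step 1: 40 μL + 160 μL = 200 μL total → factor 200/40 = 5
Step 2: 40-fold → factor 40
Step 3: 500 μL brought to 2500 μL → factor 2500/500 = 5
Step 4: 10-fold → factor 10
Dilution factor to tube B = 200; to tube D = 10000
[tube B]/[tube D] = (factor to tube D)/(factor to tube B) = 10000/200 = 50.0

50.0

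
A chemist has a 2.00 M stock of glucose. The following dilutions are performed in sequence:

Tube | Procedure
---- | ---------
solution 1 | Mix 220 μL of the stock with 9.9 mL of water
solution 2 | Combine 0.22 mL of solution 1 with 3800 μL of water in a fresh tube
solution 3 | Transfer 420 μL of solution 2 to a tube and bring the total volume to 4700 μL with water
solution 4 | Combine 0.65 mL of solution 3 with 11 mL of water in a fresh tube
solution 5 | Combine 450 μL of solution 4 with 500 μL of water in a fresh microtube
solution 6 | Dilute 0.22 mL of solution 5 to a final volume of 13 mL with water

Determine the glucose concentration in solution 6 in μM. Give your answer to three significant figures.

0.0951 μM

Step 1: 220 μL + 9.9 mL = 10120 μL total → factor 10120/220 = 46
Step 2: 0.22 mL + 3800 μL = 4.02 mL total → factor 4.02/0.22 = 18.273
Step 3: 420 μL brought to 4700 μL → factor 4700/420 = 11.19
Step 4: 0.65 mL + 11 mL = 11.65 mL total → factor 11.65/0.65 = 17.923
Step 5: 450 μL + 500 μL = 950 μL total → factor 950/450 = 2.1111
Step 6: 0.22 mL brought to 13 mL → factor 13/0.22 = 59.091
Overall dilution factor = 46 × 18.273 × 11.19 × 17.923 × 2.1111 × 59.091 = 2.1031 × 10^7
Final = 2.00 M / 2.1031 × 10^7 = 9.510 × 10^-8 M = 0.0951 μM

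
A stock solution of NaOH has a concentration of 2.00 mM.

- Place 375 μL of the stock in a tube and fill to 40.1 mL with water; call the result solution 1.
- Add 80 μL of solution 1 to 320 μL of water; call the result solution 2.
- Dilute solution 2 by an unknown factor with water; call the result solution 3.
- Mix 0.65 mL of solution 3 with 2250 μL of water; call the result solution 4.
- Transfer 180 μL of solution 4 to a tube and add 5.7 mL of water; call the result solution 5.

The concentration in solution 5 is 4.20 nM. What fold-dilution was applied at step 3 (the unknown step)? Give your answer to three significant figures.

Step 1: 375 μL brought to 40.1 mL → factor 40100/375 = 106.93
Step 2: 80 μL + 320 μL = 400 μL total → factor 400/80 = 5
Step 3: unknown factor x
Step 4: 0.65 mL + 2250 μL = 2.9 mL total → factor 2.9/0.65 = 4.4615
Step 5: 180 μL + 5.7 mL = 5880 μL total → factor 5880/180 = 32.667
Product of known-step factors = 77924
Overall factor = 2.00 mM / (4.20 nM) = 4.7619 × 10^5
x = 4.7619 × 10^5 / 77924 = 6.11

6.11-fold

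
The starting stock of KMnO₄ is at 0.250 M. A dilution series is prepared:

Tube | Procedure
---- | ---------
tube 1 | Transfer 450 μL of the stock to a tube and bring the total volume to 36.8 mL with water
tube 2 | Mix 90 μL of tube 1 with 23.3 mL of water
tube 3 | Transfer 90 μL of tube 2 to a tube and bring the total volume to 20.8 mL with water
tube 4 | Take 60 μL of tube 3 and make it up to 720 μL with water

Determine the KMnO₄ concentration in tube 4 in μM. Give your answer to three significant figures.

0.00424 μM

Step 1: 450 μL brought to 36.8 mL → factor 36800/450 = 81.778
Step 2: 90 μL + 23.3 mL = 23390 μL total → factor 23390/90 = 259.89
Step 3: 90 μL brought to 20.8 mL → factor 20800/90 = 231.11
Step 4: 60 μL brought to 720 μL → factor 720/60 = 12
Overall dilution factor = 81.778 × 259.89 × 231.11 × 12 = 5.8942 × 10^7
Final = 0.250 M / 5.8942 × 10^7 = 4.241 × 10^-9 M = 0.00424 μM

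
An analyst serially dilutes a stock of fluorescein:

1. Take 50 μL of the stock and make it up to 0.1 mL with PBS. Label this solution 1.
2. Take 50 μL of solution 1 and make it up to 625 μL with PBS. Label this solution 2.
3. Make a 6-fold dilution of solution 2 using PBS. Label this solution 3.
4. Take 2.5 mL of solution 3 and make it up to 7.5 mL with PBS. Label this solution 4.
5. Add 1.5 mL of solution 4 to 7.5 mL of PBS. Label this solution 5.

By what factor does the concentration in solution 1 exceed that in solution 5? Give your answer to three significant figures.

Step 1: 50 μL brought to 0.1 mL → factor 100/50 = 2
Step 2: 50 μL brought to 625 μL → factor 625/50 = 12.5
Step 3: 6-fold → factor 6
Step 4: 2.5 mL brought to 7.5 mL → factor 7.5/2.5 = 3
Step 5: 1.5 mL + 7.5 mL = 9 mL total → factor 9/1.5 = 6
Dilution factor to solution 1 = 2; to solution 5 = 2700
[solution 1]/[solution 5] = (factor to solution 5)/(factor to solution 1) = 2700/2 = 1.35 × 10^3

1.35 × 10^3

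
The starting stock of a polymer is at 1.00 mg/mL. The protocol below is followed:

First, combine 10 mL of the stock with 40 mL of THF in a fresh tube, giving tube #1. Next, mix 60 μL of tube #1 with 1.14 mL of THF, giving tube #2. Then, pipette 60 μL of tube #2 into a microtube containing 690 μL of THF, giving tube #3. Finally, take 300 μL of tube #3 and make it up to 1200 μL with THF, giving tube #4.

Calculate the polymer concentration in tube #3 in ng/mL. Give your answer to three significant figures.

800 ng/mL

Step 1: 10 mL + 40 mL = 50 mL total → factor 50/10 = 5
Step 2: 60 μL + 1.14 mL = 1200 μL total → factor 1200/60 = 20
Step 3: 60 μL + 690 μL = 750 μL total → factor 750/60 = 12.5
Dilution factor through tube #3 = 5 × 20 × 12.5 = 1250
[tube #3] = 1.00 mg/mL / 1250 = 0.0008000 mg/mL = 800 ng/mL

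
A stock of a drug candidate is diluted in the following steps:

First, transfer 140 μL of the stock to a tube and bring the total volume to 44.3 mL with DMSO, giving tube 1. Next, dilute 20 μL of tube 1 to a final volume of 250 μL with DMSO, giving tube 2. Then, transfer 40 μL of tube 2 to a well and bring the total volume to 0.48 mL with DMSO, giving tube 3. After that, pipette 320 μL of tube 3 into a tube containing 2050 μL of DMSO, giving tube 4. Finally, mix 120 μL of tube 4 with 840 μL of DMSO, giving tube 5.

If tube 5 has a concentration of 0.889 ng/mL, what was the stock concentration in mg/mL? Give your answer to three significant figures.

2.50 mg/mL

Step 1: 140 μL brought to 44.3 mL → factor 44300/140 = 316.43
Step 2: 20 μL brought to 250 μL → factor 250/20 = 12.5
Step 3: 40 μL brought to 0.48 mL → factor 480/40 = 12
Step 4: 320 μL + 2050 μL = 2370 μL total → factor 2370/320 = 7.4062
Step 5: 120 μL + 840 μL = 960 μL total → factor 960/120 = 8
Overall dilution factor = 316.43 × 12.5 × 12 × 7.4062 × 8 = 2.8123 × 10^6
Stock = 0.889 ng/mL × 2.8123 × 10^6 = 2.500 × 10^6 ng/mL = 2.50 mg/mL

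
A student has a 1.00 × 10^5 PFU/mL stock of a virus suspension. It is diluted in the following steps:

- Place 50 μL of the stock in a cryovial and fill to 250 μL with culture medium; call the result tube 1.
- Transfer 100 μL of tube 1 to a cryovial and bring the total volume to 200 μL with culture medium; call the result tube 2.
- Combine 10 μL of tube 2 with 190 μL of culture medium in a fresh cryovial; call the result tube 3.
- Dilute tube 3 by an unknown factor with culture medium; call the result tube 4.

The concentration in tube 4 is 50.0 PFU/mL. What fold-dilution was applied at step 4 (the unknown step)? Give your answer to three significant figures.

10.0-fold

Step 1: 50 μL brought to 250 μL → factor 250/50 = 5
Step 2: 100 μL brought to 200 μL → factor 200/100 = 2
Step 3: 10 μL + 190 μL = 200 μL total → factor 200/10 = 20
Step 4: unknown factor x
Product of known-step factors = 200
Overall factor = 1.00 × 10^5 PFU/mL / (50.0 PFU/mL) = 2000
x = 2000 / 200 = 10.0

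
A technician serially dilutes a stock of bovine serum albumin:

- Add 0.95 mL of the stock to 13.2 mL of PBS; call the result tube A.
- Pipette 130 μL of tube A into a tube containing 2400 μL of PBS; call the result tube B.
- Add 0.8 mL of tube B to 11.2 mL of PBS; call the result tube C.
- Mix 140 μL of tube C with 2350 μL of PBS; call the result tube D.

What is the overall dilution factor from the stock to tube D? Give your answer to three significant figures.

Step 1: 0.95 mL + 13.2 mL = 14.15 mL total → factor 14.15/0.95 = 14.895
Step 2: 130 μL + 2400 μL = 2530 μL total → factor 2530/130 = 19.462
Step 3: 0.8 mL + 11.2 mL = 12 mL total → factor 12/0.8 = 15
Step 4: 140 μL + 2350 μL = 2490 μL total → factor 2490/140 = 17.786
Overall dilution factor = 14.895 × 19.462 × 15 × 17.786 = 77334

7.73 × 10^4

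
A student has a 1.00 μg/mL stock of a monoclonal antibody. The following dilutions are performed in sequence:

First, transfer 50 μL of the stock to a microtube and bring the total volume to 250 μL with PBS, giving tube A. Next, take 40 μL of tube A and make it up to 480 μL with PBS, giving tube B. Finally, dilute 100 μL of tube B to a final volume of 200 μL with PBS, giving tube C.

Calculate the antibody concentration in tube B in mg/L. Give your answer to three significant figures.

0.0167 mg/L

Step 1: 50 μL brought to 250 μL → factor 250/50 = 5
Step 2: 40 μL brought to 480 μL → factor 480/40 = 12
Dilution factor through tube B = 5 × 12 = 60
[tube B] = 1.00 μg/mL / 60 = 0.01667 μg/mL = 0.0167 mg/L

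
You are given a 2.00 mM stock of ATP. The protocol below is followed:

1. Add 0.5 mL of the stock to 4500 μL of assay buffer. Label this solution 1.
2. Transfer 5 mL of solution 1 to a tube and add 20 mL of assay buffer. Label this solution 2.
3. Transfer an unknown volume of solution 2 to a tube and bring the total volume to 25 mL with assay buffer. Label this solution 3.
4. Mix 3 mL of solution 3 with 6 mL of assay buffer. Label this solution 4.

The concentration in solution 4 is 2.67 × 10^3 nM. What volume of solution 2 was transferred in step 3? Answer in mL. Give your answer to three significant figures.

Step 1: 0.5 mL + 4500 μL = 5 mL total → factor 5/0.5 = 10
Step 2: 5 mL + 20 mL = 25 mL total → factor 25/5 = 5
Step 3: v brought to 25 mL → factor = 25 mL/v
Step 4: 3 mL + 6 mL = 9 mL total → factor 9/3 = 3
Product of known-step factors = 150
Overall factor = 2.00 mM / (2.67 × 10^3 nM) = 749.06
Step-3 factor = 749.06 / 150 = 4.9938
v = 25 mL / 4.9938 = 5.01 mL

5.01 mL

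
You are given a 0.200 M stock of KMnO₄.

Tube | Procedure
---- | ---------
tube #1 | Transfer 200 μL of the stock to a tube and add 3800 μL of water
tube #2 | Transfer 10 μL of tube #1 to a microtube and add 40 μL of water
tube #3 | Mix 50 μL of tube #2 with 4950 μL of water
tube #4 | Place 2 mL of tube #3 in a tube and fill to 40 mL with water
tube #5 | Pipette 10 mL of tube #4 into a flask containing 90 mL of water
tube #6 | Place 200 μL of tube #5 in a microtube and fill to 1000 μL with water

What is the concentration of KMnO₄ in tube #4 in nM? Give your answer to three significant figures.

Step 1: 200 μL + 3800 μL = 4000 μL total → factor 4000/200 = 20
Step 2: 10 μL + 40 μL = 50 μL total → factor 50/10 = 5
Step 3: 50 μL + 4950 μL = 5000 μL total → factor 5000/50 = 100
Step 4: 2 mL brought to 40 mL → factor 40/2 = 20
Dilution factor through tube #4 = 20 × 5 × 100 × 20 = 2 × 10^5
[tube #4] = 0.200 M / 2 × 10^5 = 1.000 × 10^-6 M = 1.00 × 10^3 nM

1.00 × 10^3 nM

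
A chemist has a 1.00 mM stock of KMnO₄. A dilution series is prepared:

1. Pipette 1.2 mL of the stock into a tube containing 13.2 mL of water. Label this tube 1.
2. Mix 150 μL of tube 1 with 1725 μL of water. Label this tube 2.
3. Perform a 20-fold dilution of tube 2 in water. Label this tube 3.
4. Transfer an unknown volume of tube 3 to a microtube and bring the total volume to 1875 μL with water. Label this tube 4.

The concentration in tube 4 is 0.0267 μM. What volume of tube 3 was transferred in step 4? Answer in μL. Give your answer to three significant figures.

Step 1: 1.2 mL + 13.2 mL = 14.4 mL total → factor 14.4/1.2 = 12
Step 2: 150 μL + 1725 μL = 1875 μL total → factor 1875/150 = 12.5
Step 3: 20-fold → factor 20
Step 4: v brought to 1875 μL → factor = 1875 μL/v
Product of known-step factors = 3000
Overall factor = 1.00 mM / (0.0267 μM) = 37453
Step-4 factor = 37453 / 3000 = 12.484
v = 1875 μL / 12.484 = 150 μL

150 μL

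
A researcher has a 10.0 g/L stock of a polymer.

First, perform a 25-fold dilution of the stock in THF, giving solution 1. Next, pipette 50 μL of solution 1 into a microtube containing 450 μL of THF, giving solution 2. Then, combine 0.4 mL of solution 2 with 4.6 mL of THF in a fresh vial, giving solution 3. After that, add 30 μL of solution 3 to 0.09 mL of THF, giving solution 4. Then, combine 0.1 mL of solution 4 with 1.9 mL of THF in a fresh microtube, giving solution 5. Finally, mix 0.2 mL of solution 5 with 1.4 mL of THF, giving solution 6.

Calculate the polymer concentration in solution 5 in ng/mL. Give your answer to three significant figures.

40.0 ng/mL

Step 1: 25-fold → factor 25
Step 2: 50 μL + 450 μL = 500 μL total → factor 500/50 = 10
Step 3: 0.4 mL + 4.6 mL = 5 mL total → factor 5/0.4 = 12.5
Step 4: 30 μL + 0.09 mL = 120 μL total → factor 120/30 = 4
Step 5: 0.1 mL + 1.9 mL = 2 mL total → factor 2/0.1 = 20
Dilution factor through solution 5 = 25 × 10 × 12.5 × 4 × 20 = 2.5 × 10^5
[solution 5] = 10.0 g/L / 2.5 × 10^5 = 4.000 × 10^-5 g/L = 40.0 ng/mL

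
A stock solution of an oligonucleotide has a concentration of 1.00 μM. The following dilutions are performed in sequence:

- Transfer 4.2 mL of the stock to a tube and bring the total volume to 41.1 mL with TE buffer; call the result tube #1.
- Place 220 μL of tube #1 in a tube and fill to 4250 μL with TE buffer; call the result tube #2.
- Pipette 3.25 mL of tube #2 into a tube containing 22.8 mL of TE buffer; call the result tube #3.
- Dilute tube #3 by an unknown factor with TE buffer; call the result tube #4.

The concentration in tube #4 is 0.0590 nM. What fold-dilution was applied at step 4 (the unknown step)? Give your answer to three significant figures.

11.2-fold

Step 1: 4.2 mL brought to 41.1 mL → factor 41.1/4.2 = 9.7857
Step 2: 220 μL brought to 4250 μL → factor 4250/220 = 19.318
Step 3: 3.25 mL + 22.8 mL = 26.05 mL total → factor 26.05/3.25 = 8.0154
Step 4: unknown factor x
Product of known-step factors = 1515.2
Overall factor = 1.00 μM / (0.0590 nM) = 16949
x = 16949 / 1515.2 = 11.2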